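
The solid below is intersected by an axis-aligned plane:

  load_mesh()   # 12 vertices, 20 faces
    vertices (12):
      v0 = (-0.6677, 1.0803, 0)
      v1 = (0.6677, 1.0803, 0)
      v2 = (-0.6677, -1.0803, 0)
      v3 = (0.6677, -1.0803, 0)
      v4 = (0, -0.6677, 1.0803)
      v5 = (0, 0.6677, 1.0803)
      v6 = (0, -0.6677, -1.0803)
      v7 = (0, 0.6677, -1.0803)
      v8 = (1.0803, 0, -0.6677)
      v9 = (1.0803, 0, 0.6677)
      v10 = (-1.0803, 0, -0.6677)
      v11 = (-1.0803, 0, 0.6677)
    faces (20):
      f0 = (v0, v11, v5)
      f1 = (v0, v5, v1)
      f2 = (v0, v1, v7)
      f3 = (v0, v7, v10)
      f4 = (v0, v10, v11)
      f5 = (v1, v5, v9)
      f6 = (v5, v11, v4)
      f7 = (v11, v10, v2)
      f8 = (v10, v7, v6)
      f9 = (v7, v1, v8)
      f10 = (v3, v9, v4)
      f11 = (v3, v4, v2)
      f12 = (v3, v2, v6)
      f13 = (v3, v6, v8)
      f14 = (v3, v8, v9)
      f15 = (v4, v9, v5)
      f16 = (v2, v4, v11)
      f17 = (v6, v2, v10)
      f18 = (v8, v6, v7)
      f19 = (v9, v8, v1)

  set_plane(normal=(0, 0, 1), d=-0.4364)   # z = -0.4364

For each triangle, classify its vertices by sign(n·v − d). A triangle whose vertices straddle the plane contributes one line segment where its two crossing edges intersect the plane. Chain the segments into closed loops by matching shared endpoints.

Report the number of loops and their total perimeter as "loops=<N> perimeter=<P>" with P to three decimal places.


loops=1 perimeter=6.246

Straddling triangles (10 of 20):
  (v0,v1,v7) [++-] → (0.397975, 0.913625, -0.4364)–(-0.397975, 0.913625, -0.4364)  len=0.7959
  (v0,v7,v10) [+--] → (-0.397975, 0.913625, -0.4364)–(-0.93737, 0.37423, -0.4364)  len=0.7628
  (v0,v10,v11) [+-+] → (-0.93737, 0.37423, -0.4364)–(-1.0803, 0, -0.4364)  len=0.4006
  (v11,v10,v2) [+-+] → (-1.0803, 0, -0.4364)–(-0.93737, -0.37423, -0.4364)  len=0.4006
  (v7,v1,v8) [-+-] → (0.397975, 0.913625, -0.4364)–(0.93737, 0.37423, -0.4364)  len=0.7628
  (v3,v2,v6) [++-] → (-0.397975, -0.913625, -0.4364)–(0.397975, -0.913625, -0.4364)  len=0.7959
  (v3,v6,v8) [+--] → (0.397975, -0.913625, -0.4364)–(0.93737, -0.37423, -0.4364)  len=0.7628
  (v3,v8,v9) [+-+] → (0.93737, -0.37423, -0.4364)–(1.0803, 0, -0.4364)  len=0.4006
  (v6,v2,v10) [-+-] → (-0.397975, -0.913625, -0.4364)–(-0.93737, -0.37423, -0.4364)  len=0.7628
  (v9,v8,v1) [+-+] → (1.0803, 0, -0.4364)–(0.93737, 0.37423, -0.4364)  len=0.4006

Chained into 1 loop(s):
  loop 1: 10 segments, perimeter = 6.2456
Total perimeter = 6.246


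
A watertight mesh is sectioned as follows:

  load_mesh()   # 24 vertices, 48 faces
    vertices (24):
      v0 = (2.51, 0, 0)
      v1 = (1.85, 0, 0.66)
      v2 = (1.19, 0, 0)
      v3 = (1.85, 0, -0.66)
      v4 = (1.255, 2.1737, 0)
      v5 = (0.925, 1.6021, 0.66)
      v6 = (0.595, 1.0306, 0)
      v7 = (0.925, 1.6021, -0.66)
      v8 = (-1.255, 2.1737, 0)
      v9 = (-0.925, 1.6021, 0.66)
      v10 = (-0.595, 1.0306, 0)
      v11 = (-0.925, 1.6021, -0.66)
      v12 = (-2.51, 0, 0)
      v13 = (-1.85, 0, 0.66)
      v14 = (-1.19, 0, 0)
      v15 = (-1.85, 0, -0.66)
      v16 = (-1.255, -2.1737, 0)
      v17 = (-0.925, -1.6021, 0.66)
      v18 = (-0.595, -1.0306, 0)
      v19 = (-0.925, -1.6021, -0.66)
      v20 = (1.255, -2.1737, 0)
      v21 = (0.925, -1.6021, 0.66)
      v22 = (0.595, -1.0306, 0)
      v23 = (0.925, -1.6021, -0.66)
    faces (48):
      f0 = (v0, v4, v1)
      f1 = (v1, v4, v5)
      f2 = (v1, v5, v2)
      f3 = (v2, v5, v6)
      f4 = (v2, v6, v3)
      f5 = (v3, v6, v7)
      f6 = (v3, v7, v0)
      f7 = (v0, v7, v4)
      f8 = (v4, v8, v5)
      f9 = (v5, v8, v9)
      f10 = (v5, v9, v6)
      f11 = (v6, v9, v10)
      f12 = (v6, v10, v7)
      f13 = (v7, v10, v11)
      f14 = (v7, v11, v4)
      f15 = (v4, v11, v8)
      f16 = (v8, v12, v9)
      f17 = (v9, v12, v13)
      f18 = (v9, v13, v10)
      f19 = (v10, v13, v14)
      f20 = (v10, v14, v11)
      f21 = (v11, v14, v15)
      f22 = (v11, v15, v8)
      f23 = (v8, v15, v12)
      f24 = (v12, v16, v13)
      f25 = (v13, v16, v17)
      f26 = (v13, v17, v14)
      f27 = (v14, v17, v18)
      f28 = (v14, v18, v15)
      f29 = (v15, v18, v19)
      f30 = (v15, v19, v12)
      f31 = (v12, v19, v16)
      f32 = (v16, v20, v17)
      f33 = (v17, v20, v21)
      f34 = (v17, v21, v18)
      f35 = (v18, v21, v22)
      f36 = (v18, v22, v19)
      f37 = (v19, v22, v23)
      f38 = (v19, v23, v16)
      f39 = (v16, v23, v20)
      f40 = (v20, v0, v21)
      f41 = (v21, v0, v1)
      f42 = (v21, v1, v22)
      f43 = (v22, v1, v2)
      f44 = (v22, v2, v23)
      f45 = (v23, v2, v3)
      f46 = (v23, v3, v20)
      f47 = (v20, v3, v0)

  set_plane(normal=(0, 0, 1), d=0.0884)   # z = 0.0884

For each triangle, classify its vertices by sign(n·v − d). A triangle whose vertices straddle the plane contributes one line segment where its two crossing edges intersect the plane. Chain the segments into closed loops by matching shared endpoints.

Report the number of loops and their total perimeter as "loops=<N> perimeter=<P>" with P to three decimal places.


Straddling triangles (24 of 48):
  (v0,v4,v1) [--+] → (1.33469, 1.88256, 0.0884)–(2.4216, 0, 0.0884)  len=2.1738
  (v1,v4,v5) [+-+] → (1.33469, 1.88256, 0.0884)–(1.2108, 2.09714, 0.0884)  len=0.2478
  (v1,v5,v2) [++-] → (1.15451, 0.214584, 0.0884)–(1.2784, 0, 0.0884)  len=0.2478
  (v2,v5,v6) [-+-] → (1.15451, 0.214584, 0.0884)–(0.6392, 1.10715, 0.0884)  len=1.0306
  (v4,v8,v5) [--+] → (-0.963012, 2.09714, 0.0884)–(1.2108, 2.09714, 0.0884)  len=2.1738
  (v5,v8,v9) [+-+] → (-0.963012, 2.09714, 0.0884)–(-1.2108, 2.09714, 0.0884)  len=0.2478
  (v5,v9,v6) [++-] → (0.391412, 1.10715, 0.0884)–(0.6392, 1.10715, 0.0884)  len=0.2478
  (v6,v9,v10) [-+-] → (0.391412, 1.10715, 0.0884)–(-0.6392, 1.10715, 0.0884)  len=1.0306
  (v8,v12,v9) [--+] → (-2.29771, 0.214584, 0.0884)–(-1.2108, 2.09714, 0.0884)  len=2.1738
  (v9,v12,v13) [+-+] → (-2.29771, 0.214584, 0.0884)–(-2.4216, 0, 0.0884)  len=0.2478
  (v9,v13,v10) [++-] → (-0.763094, 0.892562, 0.0884)–(-0.6392, 1.10715, 0.0884)  len=0.2478
  (v10,v13,v14) [-+-] → (-0.763094, 0.892562, 0.0884)–(-1.2784, 0, 0.0884)  len=1.0306
  (v12,v16,v13) [--+] → (-1.33469, -1.88256, 0.0884)–(-2.4216, 0, 0.0884)  len=2.1738
  (v13,v16,v17) [+-+] → (-1.33469, -1.88256, 0.0884)–(-1.2108, -2.09714, 0.0884)  len=0.2478
  (v13,v17,v14) [++-] → (-1.15451, -0.214584, 0.0884)–(-1.2784, 0, 0.0884)  len=0.2478
  (v14,v17,v18) [-+-] → (-1.15451, -0.214584, 0.0884)–(-0.6392, -1.10715, 0.0884)  len=1.0306
  (v16,v20,v17) [--+] → (0.963012, -2.09714, 0.0884)–(-1.2108, -2.09714, 0.0884)  len=2.1738
  (v17,v20,v21) [+-+] → (0.963012, -2.09714, 0.0884)–(1.2108, -2.09714, 0.0884)  len=0.2478
  (v17,v21,v18) [++-] → (-0.391412, -1.10715, 0.0884)–(-0.6392, -1.10715, 0.0884)  len=0.2478
  (v18,v21,v22) [-+-] → (-0.391412, -1.10715, 0.0884)–(0.6392, -1.10715, 0.0884)  len=1.0306
  (v20,v0,v21) [--+] → (2.29771, -0.214584, 0.0884)–(1.2108, -2.09714, 0.0884)  len=2.1738
  (v21,v0,v1) [+-+] → (2.29771, -0.214584, 0.0884)–(2.4216, 0, 0.0884)  len=0.2478
  (v21,v1,v22) [++-] → (0.763094, -0.892562, 0.0884)–(0.6392, -1.10715, 0.0884)  len=0.2478
  (v22,v1,v2) [-+-] → (0.763094, -0.892562, 0.0884)–(1.2784, 0, 0.0884)  len=1.0306

Chained into 2 loop(s):
  loop 1: 12 segments, perimeter = 14.5295
  loop 2: 12 segments, perimeter = 7.6705
Total perimeter = 22.200

loops=2 perimeter=22.200


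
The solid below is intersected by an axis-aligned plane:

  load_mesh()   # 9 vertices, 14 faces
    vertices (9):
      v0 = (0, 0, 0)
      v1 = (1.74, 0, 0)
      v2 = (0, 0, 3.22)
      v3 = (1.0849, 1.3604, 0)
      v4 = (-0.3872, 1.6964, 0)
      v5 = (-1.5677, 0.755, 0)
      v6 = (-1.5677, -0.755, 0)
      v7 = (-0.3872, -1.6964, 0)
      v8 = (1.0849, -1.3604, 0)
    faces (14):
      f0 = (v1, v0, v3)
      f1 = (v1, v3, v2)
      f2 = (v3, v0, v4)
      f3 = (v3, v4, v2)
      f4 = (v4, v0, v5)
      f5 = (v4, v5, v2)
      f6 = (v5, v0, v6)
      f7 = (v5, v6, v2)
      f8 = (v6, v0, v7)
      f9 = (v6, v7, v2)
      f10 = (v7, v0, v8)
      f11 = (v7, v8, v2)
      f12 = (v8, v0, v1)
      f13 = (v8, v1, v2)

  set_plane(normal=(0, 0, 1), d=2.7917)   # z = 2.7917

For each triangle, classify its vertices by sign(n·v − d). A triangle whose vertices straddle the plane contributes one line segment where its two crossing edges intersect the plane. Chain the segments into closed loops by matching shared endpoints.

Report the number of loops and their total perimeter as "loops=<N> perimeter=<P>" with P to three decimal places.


loops=1 perimeter=1.406

Straddling triangles (7 of 14):
  (v1,v3,v2) [--+] → (0.144305, 0.18095, 2.7917)–(0.231442, 0, 2.7917)  len=0.2008
  (v3,v4,v2) [--+] → (-0.0515024, 0.225642, 2.7917)–(0.144305, 0.18095, 2.7917)  len=0.2008
  (v4,v5,v2) [--+] → (-0.208524, 0.100424, 2.7917)–(-0.0515024, 0.225642, 2.7917)  len=0.2008
  (v5,v6,v2) [--+] → (-0.208524, -0.100424, 2.7917)–(-0.208524, 0.100424, 2.7917)  len=0.2008
  (v6,v7,v2) [--+] → (-0.0515024, -0.225642, 2.7917)–(-0.208524, -0.100424, 2.7917)  len=0.2008
  (v7,v8,v2) [--+] → (0.144305, -0.18095, 2.7917)–(-0.0515024, -0.225642, 2.7917)  len=0.2008
  (v8,v1,v2) [--+] → (0.231442, 0, 2.7917)–(0.144305, -0.18095, 2.7917)  len=0.2008

Chained into 1 loop(s):
  loop 1: 7 segments, perimeter = 1.4059
Total perimeter = 1.406


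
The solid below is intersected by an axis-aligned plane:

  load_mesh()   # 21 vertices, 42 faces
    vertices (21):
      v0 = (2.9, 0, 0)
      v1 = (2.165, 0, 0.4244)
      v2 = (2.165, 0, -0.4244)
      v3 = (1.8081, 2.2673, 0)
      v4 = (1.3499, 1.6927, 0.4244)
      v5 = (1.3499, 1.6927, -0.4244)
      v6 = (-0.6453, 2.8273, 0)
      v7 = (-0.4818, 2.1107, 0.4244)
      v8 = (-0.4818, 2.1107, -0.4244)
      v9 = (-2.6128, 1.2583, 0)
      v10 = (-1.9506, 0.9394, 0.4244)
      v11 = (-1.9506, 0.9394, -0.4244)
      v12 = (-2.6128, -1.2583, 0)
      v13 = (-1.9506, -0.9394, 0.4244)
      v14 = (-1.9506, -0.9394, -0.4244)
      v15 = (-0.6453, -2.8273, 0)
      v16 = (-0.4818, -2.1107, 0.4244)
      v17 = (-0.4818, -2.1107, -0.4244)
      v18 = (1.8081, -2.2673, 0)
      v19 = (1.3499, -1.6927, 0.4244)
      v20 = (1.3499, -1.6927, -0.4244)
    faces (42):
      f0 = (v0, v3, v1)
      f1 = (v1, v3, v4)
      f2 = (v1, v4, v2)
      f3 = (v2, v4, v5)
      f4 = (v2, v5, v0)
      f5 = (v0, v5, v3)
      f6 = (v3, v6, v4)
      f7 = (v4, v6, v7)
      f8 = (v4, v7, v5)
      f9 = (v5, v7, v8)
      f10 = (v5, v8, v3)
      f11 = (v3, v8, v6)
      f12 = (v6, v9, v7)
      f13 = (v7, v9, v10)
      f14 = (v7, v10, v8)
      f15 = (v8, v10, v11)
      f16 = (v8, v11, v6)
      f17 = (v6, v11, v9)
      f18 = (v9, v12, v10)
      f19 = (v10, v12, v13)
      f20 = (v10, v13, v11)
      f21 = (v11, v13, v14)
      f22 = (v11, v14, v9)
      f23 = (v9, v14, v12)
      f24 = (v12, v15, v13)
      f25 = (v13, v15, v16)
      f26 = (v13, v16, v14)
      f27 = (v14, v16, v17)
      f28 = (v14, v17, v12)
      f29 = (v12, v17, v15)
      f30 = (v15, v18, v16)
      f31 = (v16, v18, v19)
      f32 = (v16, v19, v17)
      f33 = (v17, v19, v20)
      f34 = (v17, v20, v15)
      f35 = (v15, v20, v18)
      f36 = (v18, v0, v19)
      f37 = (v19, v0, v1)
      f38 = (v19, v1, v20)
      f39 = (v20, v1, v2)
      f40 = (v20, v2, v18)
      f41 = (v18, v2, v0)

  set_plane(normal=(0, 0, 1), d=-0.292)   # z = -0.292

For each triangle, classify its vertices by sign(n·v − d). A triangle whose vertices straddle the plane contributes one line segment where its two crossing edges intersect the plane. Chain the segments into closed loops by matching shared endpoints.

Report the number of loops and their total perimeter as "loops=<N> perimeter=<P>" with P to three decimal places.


Straddling triangles (28 of 42):
  (v1,v4,v2) [++-] → (2.03786, 0.264036, -0.292)–(2.165, 0, -0.292)  len=0.2931
  (v2,v4,v5) [-+-] → (2.03786, 0.264036, -0.292)–(1.3499, 1.6927, -0.292)  len=1.5857
  (v2,v5,v0) [--+] → (1.83348, 1.16463, -0.292)–(2.3943, 0, -0.292)  len=1.2926
  (v0,v5,v3) [+-+] → (1.83348, 1.16463, -0.292)–(1.49284, 1.87196, -0.292)  len=0.7851
  (v4,v7,v5) [++-] → (1.06418, 1.7579, -0.292)–(1.3499, 1.6927, -0.292)  len=0.2931
  (v5,v7,v8) [-+-] → (1.06418, 1.7579, -0.292)–(-0.4818, 2.1107, -0.292)  len=1.5857
  (v5,v8,v3) [--+] → (0.23258, 2.15955, -0.292)–(1.49284, 1.87196, -0.292)  len=1.2927
  (v3,v8,v6) [+-+] → (0.23258, 2.15955, -0.292)–(-0.532807, 2.33426, -0.292)  len=0.7851
  (v7,v10,v8) [++-] → (-0.710911, 1.92799, -0.292)–(-0.4818, 2.1107, -0.292)  len=0.2930
  (v8,v10,v11) [-+-] → (-0.710911, 1.92799, -0.292)–(-1.9506, 0.9394, -0.292)  len=1.5856
  (v8,v11,v6) [--+] → (-1.54339, 1.52837, -0.292)–(-0.532807, 2.33426, -0.292)  len=1.2926
  (v6,v11,v9) [+-+] → (-1.54339, 1.52837, -0.292)–(-2.15719, 1.03889, -0.292)  len=0.7851
  (v10,v13,v11) [++-] → (-1.9506, 0.646336, -0.292)–(-1.9506, 0.9394, -0.292)  len=0.2931
  (v11,v13,v14) [-+-] → (-1.9506, 0.646336, -0.292)–(-1.9506, -0.9394, -0.292)  len=1.5857
  (v11,v14,v9) [--+] → (-2.15719, -0.253784, -0.292)–(-2.15719, 1.03889, -0.292)  len=1.2927
  (v9,v14,v12) [+-+] → (-2.15719, -0.253784, -0.292)–(-2.15719, -1.03889, -0.292)  len=0.7851
  (v13,v16,v14) [++-] → (-1.72149, -1.12211, -0.292)–(-1.9506, -0.9394, -0.292)  len=0.2930
  (v14,v16,v17) [-+-] → (-1.72149, -1.12211, -0.292)–(-0.4818, -2.1107, -0.292)  len=1.5856
  (v14,v17,v12) [--+] → (-1.14661, -1.84478, -0.292)–(-2.15719, -1.03889, -0.292)  len=1.2926
  (v12,v17,v15) [+-+] → (-1.14661, -1.84478, -0.292)–(-0.532807, -2.33426, -0.292)  len=0.7851
  (v16,v19,v17) [++-] → (-0.196082, -2.0455, -0.292)–(-0.4818, -2.1107, -0.292)  len=0.2931
  (v17,v19,v20) [-+-] → (-0.196082, -2.0455, -0.292)–(1.3499, -1.6927, -0.292)  len=1.5857
  (v17,v20,v15) [--+] → (0.727458, -2.04666, -0.292)–(-0.532807, -2.33426, -0.292)  len=1.2927
  (v15,v20,v18) [+-+] → (0.727458, -2.04666, -0.292)–(1.49284, -1.87196, -0.292)  len=0.7851
  (v19,v1,v20) [++-] → (1.47704, -1.42866, -0.292)–(1.3499, -1.6927, -0.292)  len=0.2931
  (v20,v1,v2) [-+-] → (1.47704, -1.42866, -0.292)–(2.165, 0, -0.292)  len=1.5857
  (v20,v2,v18) [--+] → (2.05366, -0.707329, -0.292)–(1.49284, -1.87196, -0.292)  len=1.2926
  (v18,v2,v0) [+-+] → (2.05366, -0.707329, -0.292)–(2.3943, 0, -0.292)  len=0.7851

Chained into 2 loop(s):
  loop 1: 14 segments, perimeter = 13.1511
  loop 2: 14 segments, perimeter = 14.5439
Total perimeter = 27.695

loops=2 perimeter=27.695


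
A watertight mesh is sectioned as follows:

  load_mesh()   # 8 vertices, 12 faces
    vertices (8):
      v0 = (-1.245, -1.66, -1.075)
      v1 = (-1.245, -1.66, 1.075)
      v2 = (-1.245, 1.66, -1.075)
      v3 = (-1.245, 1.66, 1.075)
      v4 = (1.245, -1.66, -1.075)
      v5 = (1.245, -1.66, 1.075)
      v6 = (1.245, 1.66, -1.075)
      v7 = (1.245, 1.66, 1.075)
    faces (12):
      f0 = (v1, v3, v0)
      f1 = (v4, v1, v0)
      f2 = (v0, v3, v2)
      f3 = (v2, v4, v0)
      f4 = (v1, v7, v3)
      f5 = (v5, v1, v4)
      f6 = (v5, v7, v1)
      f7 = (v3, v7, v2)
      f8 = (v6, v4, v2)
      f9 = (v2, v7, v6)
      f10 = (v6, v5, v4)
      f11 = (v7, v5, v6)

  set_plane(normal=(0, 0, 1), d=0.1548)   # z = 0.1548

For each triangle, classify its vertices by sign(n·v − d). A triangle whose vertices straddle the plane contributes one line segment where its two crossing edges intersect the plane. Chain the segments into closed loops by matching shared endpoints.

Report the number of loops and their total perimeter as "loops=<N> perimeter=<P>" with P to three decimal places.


loops=1 perimeter=11.620

Straddling triangles (8 of 12):
  (v1,v3,v0) [++-] → (-1.245, 0.23904, 0.1548)–(-1.245, -1.66, 0.1548)  len=1.8990
  (v4,v1,v0) [-+-] → (-0.17928, -1.66, 0.1548)–(-1.245, -1.66, 0.1548)  len=1.0657
  (v0,v3,v2) [-+-] → (-1.245, 0.23904, 0.1548)–(-1.245, 1.66, 0.1548)  len=1.4210
  (v5,v1,v4) [++-] → (-0.17928, -1.66, 0.1548)–(1.245, -1.66, 0.1548)  len=1.4243
  (v3,v7,v2) [++-] → (0.17928, 1.66, 0.1548)–(-1.245, 1.66, 0.1548)  len=1.4243
  (v2,v7,v6) [-+-] → (0.17928, 1.66, 0.1548)–(1.245, 1.66, 0.1548)  len=1.0657
  (v6,v5,v4) [-+-] → (1.245, -0.23904, 0.1548)–(1.245, -1.66, 0.1548)  len=1.4210
  (v7,v5,v6) [++-] → (1.245, -0.23904, 0.1548)–(1.245, 1.66, 0.1548)  len=1.8990

Chained into 1 loop(s):
  loop 1: 8 segments, perimeter = 11.6200
Total perimeter = 11.620


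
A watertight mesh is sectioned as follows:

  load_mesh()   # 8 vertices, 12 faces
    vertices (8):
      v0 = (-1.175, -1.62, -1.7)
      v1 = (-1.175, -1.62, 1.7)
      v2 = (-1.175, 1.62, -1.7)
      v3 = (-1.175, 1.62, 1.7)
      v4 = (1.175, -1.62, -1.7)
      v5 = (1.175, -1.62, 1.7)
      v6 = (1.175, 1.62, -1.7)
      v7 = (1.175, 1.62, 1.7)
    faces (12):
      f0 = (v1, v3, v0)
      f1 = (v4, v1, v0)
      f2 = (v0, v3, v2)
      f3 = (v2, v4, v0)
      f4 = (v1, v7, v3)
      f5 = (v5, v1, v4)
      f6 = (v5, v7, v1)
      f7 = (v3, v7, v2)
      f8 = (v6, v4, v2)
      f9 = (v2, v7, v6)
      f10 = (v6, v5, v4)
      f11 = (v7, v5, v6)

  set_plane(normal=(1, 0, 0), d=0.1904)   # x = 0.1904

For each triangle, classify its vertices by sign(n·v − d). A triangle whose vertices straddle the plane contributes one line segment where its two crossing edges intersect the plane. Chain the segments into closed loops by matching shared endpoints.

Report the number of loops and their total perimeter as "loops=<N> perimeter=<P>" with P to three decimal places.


loops=1 perimeter=13.280

Straddling triangles (8 of 12):
  (v4,v1,v0) [+--] → (0.1904, -1.62, -0.275472)–(0.1904, -1.62, -1.7)  len=1.4245
  (v2,v4,v0) [-+-] → (0.1904, -0.262509, -1.7)–(0.1904, -1.62, -1.7)  len=1.3575
  (v1,v7,v3) [-+-] → (0.1904, 0.262509, 1.7)–(0.1904, 1.62, 1.7)  len=1.3575
  (v5,v1,v4) [+-+] → (0.1904, -1.62, 1.7)–(0.1904, -1.62, -0.275472)  len=1.9755
  (v5,v7,v1) [++-] → (0.1904, 0.262509, 1.7)–(0.1904, -1.62, 1.7)  len=1.8825
  (v3,v7,v2) [-+-] → (0.1904, 1.62, 1.7)–(0.1904, 1.62, 0.275472)  len=1.4245
  (v6,v4,v2) [++-] → (0.1904, -0.262509, -1.7)–(0.1904, 1.62, -1.7)  len=1.8825
  (v2,v7,v6) [-++] → (0.1904, 1.62, 0.275472)–(0.1904, 1.62, -1.7)  len=1.9755

Chained into 1 loop(s):
  loop 1: 8 segments, perimeter = 13.2800
Total perimeter = 13.280


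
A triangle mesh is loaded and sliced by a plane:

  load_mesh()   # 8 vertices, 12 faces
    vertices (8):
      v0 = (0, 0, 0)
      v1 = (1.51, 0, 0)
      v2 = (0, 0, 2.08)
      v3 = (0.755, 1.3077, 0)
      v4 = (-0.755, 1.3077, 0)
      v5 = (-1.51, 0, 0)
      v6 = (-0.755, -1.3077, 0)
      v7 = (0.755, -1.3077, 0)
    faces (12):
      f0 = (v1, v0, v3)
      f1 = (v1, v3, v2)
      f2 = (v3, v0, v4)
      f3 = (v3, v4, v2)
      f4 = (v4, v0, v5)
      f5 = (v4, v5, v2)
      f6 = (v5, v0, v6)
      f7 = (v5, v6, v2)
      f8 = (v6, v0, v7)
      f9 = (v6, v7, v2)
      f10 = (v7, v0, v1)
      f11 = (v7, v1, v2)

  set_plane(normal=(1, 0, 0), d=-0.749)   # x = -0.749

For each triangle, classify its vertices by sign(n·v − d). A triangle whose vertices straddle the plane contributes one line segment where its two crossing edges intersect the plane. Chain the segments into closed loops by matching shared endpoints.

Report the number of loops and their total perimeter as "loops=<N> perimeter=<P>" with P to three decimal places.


loops=1 perimeter=5.970

Straddling triangles (8 of 12):
  (v3,v0,v4) [++-] → (-0.749, 1.29731, 0)–(-0.749, 1.3077, 0)  len=0.0104
  (v3,v4,v2) [+-+] → (-0.749, 1.3077, 0)–(-0.749, 1.29731, 0.0165298)  len=0.0195
  (v4,v0,v5) [-+-] → (-0.749, 1.29731, 0)–(-0.749, 0, 0)  len=1.2973
  (v4,v5,v2) [--+] → (-0.749, 0, 1.04826)–(-0.749, 1.29731, 0.0165298)  len=1.6576
  (v5,v0,v6) [-+-] → (-0.749, 0, 0)–(-0.749, -1.29731, 0)  len=1.2973
  (v5,v6,v2) [--+] → (-0.749, -1.29731, 0.0165298)–(-0.749, 0, 1.04826)  len=1.6576
  (v6,v0,v7) [-++] → (-0.749, -1.29731, 0)–(-0.749, -1.3077, 0)  len=0.0104
  (v6,v7,v2) [-++] → (-0.749, -1.3077, 0)–(-0.749, -1.29731, 0.0165298)  len=0.0195

Chained into 1 loop(s):
  loop 1: 8 segments, perimeter = 5.9696
Total perimeter = 5.970


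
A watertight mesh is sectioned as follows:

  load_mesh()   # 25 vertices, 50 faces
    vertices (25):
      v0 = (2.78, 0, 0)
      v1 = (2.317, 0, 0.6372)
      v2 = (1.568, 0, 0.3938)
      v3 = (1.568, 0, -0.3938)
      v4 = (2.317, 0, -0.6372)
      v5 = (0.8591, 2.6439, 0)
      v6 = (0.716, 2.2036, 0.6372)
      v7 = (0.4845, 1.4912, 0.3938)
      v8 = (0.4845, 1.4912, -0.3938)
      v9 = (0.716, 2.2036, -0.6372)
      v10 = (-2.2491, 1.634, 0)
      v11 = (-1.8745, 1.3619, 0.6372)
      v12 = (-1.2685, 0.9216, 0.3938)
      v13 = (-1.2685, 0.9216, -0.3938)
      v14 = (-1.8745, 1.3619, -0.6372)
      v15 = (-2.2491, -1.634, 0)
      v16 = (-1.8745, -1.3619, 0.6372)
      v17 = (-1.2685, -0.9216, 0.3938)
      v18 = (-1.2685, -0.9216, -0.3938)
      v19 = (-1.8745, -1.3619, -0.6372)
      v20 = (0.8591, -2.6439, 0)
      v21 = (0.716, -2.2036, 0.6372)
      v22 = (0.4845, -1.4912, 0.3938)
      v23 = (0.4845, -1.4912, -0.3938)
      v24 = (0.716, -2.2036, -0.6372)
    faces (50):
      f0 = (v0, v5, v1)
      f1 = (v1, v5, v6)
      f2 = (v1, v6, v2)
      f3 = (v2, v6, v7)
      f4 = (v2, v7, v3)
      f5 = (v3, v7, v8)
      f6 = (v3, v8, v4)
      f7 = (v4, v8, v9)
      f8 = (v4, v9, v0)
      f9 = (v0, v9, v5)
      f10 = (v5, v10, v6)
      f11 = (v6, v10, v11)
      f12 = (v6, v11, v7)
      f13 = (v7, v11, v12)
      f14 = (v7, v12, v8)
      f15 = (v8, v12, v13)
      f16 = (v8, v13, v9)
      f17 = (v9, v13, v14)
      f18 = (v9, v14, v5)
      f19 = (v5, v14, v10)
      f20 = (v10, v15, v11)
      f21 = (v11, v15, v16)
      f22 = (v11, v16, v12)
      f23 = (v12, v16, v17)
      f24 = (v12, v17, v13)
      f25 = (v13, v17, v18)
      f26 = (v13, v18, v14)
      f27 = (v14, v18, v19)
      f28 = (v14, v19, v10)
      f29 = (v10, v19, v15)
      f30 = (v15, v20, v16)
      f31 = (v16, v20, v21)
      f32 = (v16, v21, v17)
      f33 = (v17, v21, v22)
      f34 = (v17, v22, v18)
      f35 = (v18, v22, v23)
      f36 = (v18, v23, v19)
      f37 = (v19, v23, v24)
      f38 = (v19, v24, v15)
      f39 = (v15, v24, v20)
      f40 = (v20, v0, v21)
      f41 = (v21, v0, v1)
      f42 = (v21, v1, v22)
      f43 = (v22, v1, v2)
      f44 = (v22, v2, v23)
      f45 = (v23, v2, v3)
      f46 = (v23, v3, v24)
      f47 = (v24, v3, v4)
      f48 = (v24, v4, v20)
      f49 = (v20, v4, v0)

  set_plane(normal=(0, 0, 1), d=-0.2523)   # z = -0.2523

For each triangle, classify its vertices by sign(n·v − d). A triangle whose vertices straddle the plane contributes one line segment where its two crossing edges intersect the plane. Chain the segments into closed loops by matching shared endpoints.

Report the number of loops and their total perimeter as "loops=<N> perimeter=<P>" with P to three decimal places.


Straddling triangles (20 of 50):
  (v2,v7,v3) [++-] → (1.37334, 0.267909, -0.2523)–(1.568, 0, -0.2523)  len=0.3312
  (v3,v7,v8) [-+-] → (1.37334, 0.267909, -0.2523)–(0.4845, 1.4912, -0.2523)  len=1.5121
  (v4,v9,v0) [--+] → (1.96276, 0.872518, -0.2523)–(2.59667, 0, -0.2523)  len=1.0785
  (v0,v9,v5) [+-+] → (1.96276, 0.872518, -0.2523)–(0.802439, 2.46956, -0.2523)  len=1.9741
  (v7,v12,v8) [++-] → (0.169557, 1.38887, -0.2523)–(0.4845, 1.4912, -0.2523)  len=0.3312
  (v8,v12,v13) [-+-] → (0.169557, 1.38887, -0.2523)–(-1.2685, 0.9216, -0.2523)  len=1.5121
  (v9,v14,v5) [--+] → (-0.223272, 2.13629, -0.2523)–(0.802439, 2.46956, -0.2523)  len=1.0785
  (v5,v14,v10) [+-+] → (-0.223272, 2.13629, -0.2523)–(-2.10078, 1.52626, -0.2523)  len=1.9741
  (v12,v17,v13) [++-] → (-1.2685, 0.590451, -0.2523)–(-1.2685, 0.9216, -0.2523)  len=0.3311
  (v13,v17,v18) [-+-] → (-1.2685, 0.590451, -0.2523)–(-1.2685, -0.9216, -0.2523)  len=1.5121
  (v14,v19,v10) [--+] → (-2.10078, 0.44777, -0.2523)–(-2.10078, 1.52626, -0.2523)  len=1.0785
  (v10,v19,v15) [+-+] → (-2.10078, 0.44777, -0.2523)–(-2.10078, -1.52626, -0.2523)  len=1.9740
  (v17,v22,v18) [++-] → (-0.953557, -1.02393, -0.2523)–(-1.2685, -0.9216, -0.2523)  len=0.3312
  (v18,v22,v23) [-+-] → (-0.953557, -1.02393, -0.2523)–(0.4845, -1.4912, -0.2523)  len=1.5121
  (v19,v24,v15) [--+] → (-1.07507, -1.85953, -0.2523)–(-2.10078, -1.52626, -0.2523)  len=1.0785
  (v15,v24,v20) [+-+] → (-1.07507, -1.85953, -0.2523)–(0.802439, -2.46956, -0.2523)  len=1.9741
  (v22,v2,v23) [++-] → (0.679161, -1.22329, -0.2523)–(0.4845, -1.4912, -0.2523)  len=0.3312
  (v23,v2,v3) [-+-] → (0.679161, -1.22329, -0.2523)–(1.568, 0, -0.2523)  len=1.5121
  (v24,v4,v20) [--+] → (1.43636, -1.59705, -0.2523)–(0.802439, -2.46956, -0.2523)  len=1.0785
  (v20,v4,v0) [+-+] → (1.43636, -1.59705, -0.2523)–(2.59667, 0, -0.2523)  len=1.9741

Chained into 2 loop(s):
  loop 1: 10 segments, perimeter = 9.2162
  loop 2: 10 segments, perimeter = 15.2628
Total perimeter = 24.479

loops=2 perimeter=24.479


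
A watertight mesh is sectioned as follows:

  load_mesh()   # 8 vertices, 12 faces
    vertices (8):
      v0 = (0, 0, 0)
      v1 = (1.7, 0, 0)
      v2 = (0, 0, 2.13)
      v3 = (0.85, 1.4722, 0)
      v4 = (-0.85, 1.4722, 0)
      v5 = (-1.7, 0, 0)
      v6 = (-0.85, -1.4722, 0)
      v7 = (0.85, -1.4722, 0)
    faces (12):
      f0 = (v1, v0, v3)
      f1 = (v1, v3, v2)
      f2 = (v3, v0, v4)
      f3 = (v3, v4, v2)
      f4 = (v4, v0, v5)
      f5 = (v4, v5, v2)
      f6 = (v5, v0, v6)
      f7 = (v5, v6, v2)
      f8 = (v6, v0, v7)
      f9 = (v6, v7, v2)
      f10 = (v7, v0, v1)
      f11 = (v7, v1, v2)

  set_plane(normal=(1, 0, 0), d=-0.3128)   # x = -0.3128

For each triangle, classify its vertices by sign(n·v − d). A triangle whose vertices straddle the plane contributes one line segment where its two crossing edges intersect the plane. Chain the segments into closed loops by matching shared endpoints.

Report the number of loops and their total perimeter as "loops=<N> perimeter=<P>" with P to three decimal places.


Straddling triangles (8 of 12):
  (v3,v0,v4) [++-] → (-0.3128, 0.54177, 0)–(-0.3128, 1.4722, 0)  len=0.9304
  (v3,v4,v2) [+-+] → (-0.3128, 1.4722, 0)–(-0.3128, 0.54177, 1.34616)  len=1.6364
  (v4,v0,v5) [-+-] → (-0.3128, 0.54177, 0)–(-0.3128, 0, 0)  len=0.5418
  (v4,v5,v2) [--+] → (-0.3128, 0, 1.73808)–(-0.3128, 0.54177, 1.34616)  len=0.6687
  (v5,v0,v6) [-+-] → (-0.3128, 0, 0)–(-0.3128, -0.54177, 0)  len=0.5418
  (v5,v6,v2) [--+] → (-0.3128, -0.54177, 1.34616)–(-0.3128, 0, 1.73808)  len=0.6687
  (v6,v0,v7) [-++] → (-0.3128, -0.54177, 0)–(-0.3128, -1.4722, 0)  len=0.9304
  (v6,v7,v2) [-++] → (-0.3128, -1.4722, 0)–(-0.3128, -0.54177, 1.34616)  len=1.6364

Chained into 1 loop(s):
  loop 1: 8 segments, perimeter = 7.5546
Total perimeter = 7.555

loops=1 perimeter=7.555


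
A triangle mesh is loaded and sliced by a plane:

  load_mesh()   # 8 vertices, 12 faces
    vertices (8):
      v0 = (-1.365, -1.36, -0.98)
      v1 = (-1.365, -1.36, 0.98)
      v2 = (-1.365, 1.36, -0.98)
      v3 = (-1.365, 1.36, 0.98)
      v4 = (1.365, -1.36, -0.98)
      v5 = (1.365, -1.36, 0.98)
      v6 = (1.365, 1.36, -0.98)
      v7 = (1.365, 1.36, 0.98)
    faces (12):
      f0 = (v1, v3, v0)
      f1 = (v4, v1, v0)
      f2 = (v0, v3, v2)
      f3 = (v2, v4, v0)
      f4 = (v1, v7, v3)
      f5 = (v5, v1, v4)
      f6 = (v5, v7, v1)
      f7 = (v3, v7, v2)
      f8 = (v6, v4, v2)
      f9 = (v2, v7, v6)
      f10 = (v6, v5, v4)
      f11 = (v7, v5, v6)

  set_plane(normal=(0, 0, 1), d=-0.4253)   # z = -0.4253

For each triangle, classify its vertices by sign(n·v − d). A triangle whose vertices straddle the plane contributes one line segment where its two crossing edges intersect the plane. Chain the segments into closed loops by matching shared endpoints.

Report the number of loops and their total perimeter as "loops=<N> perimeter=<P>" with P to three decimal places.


Straddling triangles (8 of 12):
  (v1,v3,v0) [++-] → (-1.365, -0.590212, -0.4253)–(-1.365, -1.36, -0.4253)  len=0.7698
  (v4,v1,v0) [-+-] → (0.592382, -1.36, -0.4253)–(-1.365, -1.36, -0.4253)  len=1.9574
  (v0,v3,v2) [-+-] → (-1.365, -0.590212, -0.4253)–(-1.365, 1.36, -0.4253)  len=1.9502
  (v5,v1,v4) [++-] → (0.592382, -1.36, -0.4253)–(1.365, -1.36, -0.4253)  len=0.7726
  (v3,v7,v2) [++-] → (-0.592382, 1.36, -0.4253)–(-1.365, 1.36, -0.4253)  len=0.7726
  (v2,v7,v6) [-+-] → (-0.592382, 1.36, -0.4253)–(1.365, 1.36, -0.4253)  len=1.9574
  (v6,v5,v4) [-+-] → (1.365, 0.590212, -0.4253)–(1.365, -1.36, -0.4253)  len=1.9502
  (v7,v5,v6) [++-] → (1.365, 0.590212, -0.4253)–(1.365, 1.36, -0.4253)  len=0.7698

Chained into 1 loop(s):
  loop 1: 8 segments, perimeter = 10.9000
Total perimeter = 10.900

loops=1 perimeter=10.900


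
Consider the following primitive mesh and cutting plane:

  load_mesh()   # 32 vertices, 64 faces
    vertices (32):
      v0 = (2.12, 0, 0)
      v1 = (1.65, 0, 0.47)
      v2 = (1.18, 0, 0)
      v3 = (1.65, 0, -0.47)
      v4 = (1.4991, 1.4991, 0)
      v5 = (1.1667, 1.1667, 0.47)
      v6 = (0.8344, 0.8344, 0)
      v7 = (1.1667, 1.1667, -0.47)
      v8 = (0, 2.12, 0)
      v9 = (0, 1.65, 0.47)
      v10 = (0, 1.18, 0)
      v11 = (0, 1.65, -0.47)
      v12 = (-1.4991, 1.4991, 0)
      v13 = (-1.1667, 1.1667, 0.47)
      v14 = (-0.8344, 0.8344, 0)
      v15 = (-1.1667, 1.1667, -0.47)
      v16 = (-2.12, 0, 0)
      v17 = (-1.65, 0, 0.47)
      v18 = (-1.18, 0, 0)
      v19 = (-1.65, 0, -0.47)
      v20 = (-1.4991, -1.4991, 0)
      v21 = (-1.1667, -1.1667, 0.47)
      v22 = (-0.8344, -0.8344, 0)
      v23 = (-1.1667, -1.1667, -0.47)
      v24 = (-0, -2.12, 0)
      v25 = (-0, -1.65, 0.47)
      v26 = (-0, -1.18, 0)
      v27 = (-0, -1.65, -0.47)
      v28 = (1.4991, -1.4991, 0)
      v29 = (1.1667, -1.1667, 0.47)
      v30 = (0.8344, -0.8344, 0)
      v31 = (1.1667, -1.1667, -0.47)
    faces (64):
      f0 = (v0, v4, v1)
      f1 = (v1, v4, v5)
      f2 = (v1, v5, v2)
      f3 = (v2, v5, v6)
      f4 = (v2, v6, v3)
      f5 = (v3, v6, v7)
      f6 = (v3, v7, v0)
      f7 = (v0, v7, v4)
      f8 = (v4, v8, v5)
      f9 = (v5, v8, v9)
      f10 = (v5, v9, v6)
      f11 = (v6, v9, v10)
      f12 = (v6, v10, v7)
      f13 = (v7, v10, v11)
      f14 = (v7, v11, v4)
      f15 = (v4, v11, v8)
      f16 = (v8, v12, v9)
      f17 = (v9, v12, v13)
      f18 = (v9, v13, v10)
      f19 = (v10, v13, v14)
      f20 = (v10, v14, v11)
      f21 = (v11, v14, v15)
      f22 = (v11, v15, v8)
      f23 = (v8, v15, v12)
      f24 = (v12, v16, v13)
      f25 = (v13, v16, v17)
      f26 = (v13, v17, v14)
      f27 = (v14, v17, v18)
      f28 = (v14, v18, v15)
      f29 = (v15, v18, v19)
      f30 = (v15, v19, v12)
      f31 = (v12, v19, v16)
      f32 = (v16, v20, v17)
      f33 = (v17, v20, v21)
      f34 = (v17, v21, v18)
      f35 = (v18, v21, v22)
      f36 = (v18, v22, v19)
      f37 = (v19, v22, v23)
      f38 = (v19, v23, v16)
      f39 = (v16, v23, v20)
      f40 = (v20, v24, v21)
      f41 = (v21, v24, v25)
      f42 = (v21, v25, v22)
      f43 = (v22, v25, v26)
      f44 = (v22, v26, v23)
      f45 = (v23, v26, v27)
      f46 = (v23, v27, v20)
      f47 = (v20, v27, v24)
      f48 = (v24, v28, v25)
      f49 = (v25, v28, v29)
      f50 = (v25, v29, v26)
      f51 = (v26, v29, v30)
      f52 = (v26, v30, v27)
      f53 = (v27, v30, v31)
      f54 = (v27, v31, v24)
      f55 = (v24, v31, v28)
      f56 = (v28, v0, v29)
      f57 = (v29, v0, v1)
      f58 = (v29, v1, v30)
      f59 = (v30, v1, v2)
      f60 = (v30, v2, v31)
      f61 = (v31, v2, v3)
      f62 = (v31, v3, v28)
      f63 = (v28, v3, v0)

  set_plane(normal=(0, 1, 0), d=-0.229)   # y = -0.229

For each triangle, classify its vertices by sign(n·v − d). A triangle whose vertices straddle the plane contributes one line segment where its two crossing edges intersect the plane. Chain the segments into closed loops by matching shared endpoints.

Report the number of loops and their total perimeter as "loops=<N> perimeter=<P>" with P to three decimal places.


loops=2 perimeter=5.317

Straddling triangles (16 of 64):
  (v16,v20,v17) [+-+] → (-2.02515, -0.229, 0)–(-1.62695, -0.229, 0.398204)  len=0.5631
  (v17,v20,v21) [+--] → (-1.62695, -0.229, 0.398204)–(-1.55514, -0.229, 0.47)  len=0.1015
  (v17,v21,v18) [+-+] → (-1.55514, -0.229, 0.47)–(-1.17739, -0.229, 0.0922516)  len=0.5342
  (v18,v21,v22) [+--] → (-1.17739, -0.229, 0.0922516)–(-1.08515, -0.229, 0)  len=0.1305
  (v18,v22,v19) [+-+] → (-1.08515, -0.229, 0)–(-1.42616, -0.229, -0.341009)  len=0.4823
  (v19,v22,v23) [+--] → (-1.42616, -0.229, -0.341009)–(-1.55514, -0.229, -0.47)  len=0.1824
  (v19,v23,v16) [+-+] → (-1.55514, -0.229, -0.47)–(-1.93289, -0.229, -0.0922516)  len=0.5342
  (v16,v23,v20) [+--] → (-1.93289, -0.229, -0.0922516)–(-2.02515, -0.229, 0)  len=0.1305
  (v28,v0,v29) [-+-] → (2.02515, -0.229, 0)–(1.93289, -0.229, 0.0922516)  len=0.1305
  (v29,v0,v1) [-++] → (1.93289, -0.229, 0.0922516)–(1.55514, -0.229, 0.47)  len=0.5342
  (v29,v1,v30) [-+-] → (1.55514, -0.229, 0.47)–(1.42616, -0.229, 0.341009)  len=0.1824
  (v30,v1,v2) [-++] → (1.42616, -0.229, 0.341009)–(1.08515, -0.229, 0)  len=0.4823
  (v30,v2,v31) [-+-] → (1.08515, -0.229, 0)–(1.17739, -0.229, -0.0922516)  len=0.1305
  (v31,v2,v3) [-++] → (1.17739, -0.229, -0.0922516)–(1.55514, -0.229, -0.47)  len=0.5342
  (v31,v3,v28) [-+-] → (1.55514, -0.229, -0.47)–(1.62695, -0.229, -0.398204)  len=0.1015
  (v28,v3,v0) [-++] → (1.62695, -0.229, -0.398204)–(2.02515, -0.229, 0)  len=0.5631

Chained into 2 loop(s):
  loop 1: 8 segments, perimeter = 2.6587
  loop 2: 8 segments, perimeter = 2.6587
Total perimeter = 5.317


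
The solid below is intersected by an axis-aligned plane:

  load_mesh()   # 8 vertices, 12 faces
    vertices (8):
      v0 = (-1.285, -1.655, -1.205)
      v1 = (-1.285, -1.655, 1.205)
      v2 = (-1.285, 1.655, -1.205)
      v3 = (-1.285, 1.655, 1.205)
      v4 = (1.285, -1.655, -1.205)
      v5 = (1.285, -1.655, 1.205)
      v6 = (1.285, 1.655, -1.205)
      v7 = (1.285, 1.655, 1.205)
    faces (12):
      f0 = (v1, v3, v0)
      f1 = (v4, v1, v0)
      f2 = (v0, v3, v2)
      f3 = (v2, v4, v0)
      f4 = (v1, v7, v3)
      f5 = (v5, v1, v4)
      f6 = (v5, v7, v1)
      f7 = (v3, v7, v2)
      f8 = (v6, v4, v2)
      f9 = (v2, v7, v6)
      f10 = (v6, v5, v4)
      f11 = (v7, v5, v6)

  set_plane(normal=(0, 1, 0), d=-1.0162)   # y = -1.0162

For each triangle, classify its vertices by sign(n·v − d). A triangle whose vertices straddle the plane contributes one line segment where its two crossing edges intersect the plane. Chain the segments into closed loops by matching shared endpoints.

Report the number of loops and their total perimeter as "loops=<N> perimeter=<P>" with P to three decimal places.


loops=1 perimeter=9.960

Straddling triangles (8 of 12):
  (v1,v3,v0) [-+-] → (-1.285, -1.0162, 1.205)–(-1.285, -1.0162, -0.739892)  len=1.9449
  (v0,v3,v2) [-++] → (-1.285, -1.0162, -0.739892)–(-1.285, -1.0162, -1.205)  len=0.4651
  (v2,v4,v0) [+--] → (0.789013, -1.0162, -1.205)–(-1.285, -1.0162, -1.205)  len=2.0740
  (v1,v7,v3) [-++] → (-0.789013, -1.0162, 1.205)–(-1.285, -1.0162, 1.205)  len=0.4960
  (v5,v7,v1) [-+-] → (1.285, -1.0162, 1.205)–(-0.789013, -1.0162, 1.205)  len=2.0740
  (v6,v4,v2) [+-+] → (1.285, -1.0162, -1.205)–(0.789013, -1.0162, -1.205)  len=0.4960
  (v6,v5,v4) [+--] → (1.285, -1.0162, 0.739892)–(1.285, -1.0162, -1.205)  len=1.9449
  (v7,v5,v6) [+-+] → (1.285, -1.0162, 1.205)–(1.285, -1.0162, 0.739892)  len=0.4651

Chained into 1 loop(s):
  loop 1: 8 segments, perimeter = 9.9600
Total perimeter = 9.960


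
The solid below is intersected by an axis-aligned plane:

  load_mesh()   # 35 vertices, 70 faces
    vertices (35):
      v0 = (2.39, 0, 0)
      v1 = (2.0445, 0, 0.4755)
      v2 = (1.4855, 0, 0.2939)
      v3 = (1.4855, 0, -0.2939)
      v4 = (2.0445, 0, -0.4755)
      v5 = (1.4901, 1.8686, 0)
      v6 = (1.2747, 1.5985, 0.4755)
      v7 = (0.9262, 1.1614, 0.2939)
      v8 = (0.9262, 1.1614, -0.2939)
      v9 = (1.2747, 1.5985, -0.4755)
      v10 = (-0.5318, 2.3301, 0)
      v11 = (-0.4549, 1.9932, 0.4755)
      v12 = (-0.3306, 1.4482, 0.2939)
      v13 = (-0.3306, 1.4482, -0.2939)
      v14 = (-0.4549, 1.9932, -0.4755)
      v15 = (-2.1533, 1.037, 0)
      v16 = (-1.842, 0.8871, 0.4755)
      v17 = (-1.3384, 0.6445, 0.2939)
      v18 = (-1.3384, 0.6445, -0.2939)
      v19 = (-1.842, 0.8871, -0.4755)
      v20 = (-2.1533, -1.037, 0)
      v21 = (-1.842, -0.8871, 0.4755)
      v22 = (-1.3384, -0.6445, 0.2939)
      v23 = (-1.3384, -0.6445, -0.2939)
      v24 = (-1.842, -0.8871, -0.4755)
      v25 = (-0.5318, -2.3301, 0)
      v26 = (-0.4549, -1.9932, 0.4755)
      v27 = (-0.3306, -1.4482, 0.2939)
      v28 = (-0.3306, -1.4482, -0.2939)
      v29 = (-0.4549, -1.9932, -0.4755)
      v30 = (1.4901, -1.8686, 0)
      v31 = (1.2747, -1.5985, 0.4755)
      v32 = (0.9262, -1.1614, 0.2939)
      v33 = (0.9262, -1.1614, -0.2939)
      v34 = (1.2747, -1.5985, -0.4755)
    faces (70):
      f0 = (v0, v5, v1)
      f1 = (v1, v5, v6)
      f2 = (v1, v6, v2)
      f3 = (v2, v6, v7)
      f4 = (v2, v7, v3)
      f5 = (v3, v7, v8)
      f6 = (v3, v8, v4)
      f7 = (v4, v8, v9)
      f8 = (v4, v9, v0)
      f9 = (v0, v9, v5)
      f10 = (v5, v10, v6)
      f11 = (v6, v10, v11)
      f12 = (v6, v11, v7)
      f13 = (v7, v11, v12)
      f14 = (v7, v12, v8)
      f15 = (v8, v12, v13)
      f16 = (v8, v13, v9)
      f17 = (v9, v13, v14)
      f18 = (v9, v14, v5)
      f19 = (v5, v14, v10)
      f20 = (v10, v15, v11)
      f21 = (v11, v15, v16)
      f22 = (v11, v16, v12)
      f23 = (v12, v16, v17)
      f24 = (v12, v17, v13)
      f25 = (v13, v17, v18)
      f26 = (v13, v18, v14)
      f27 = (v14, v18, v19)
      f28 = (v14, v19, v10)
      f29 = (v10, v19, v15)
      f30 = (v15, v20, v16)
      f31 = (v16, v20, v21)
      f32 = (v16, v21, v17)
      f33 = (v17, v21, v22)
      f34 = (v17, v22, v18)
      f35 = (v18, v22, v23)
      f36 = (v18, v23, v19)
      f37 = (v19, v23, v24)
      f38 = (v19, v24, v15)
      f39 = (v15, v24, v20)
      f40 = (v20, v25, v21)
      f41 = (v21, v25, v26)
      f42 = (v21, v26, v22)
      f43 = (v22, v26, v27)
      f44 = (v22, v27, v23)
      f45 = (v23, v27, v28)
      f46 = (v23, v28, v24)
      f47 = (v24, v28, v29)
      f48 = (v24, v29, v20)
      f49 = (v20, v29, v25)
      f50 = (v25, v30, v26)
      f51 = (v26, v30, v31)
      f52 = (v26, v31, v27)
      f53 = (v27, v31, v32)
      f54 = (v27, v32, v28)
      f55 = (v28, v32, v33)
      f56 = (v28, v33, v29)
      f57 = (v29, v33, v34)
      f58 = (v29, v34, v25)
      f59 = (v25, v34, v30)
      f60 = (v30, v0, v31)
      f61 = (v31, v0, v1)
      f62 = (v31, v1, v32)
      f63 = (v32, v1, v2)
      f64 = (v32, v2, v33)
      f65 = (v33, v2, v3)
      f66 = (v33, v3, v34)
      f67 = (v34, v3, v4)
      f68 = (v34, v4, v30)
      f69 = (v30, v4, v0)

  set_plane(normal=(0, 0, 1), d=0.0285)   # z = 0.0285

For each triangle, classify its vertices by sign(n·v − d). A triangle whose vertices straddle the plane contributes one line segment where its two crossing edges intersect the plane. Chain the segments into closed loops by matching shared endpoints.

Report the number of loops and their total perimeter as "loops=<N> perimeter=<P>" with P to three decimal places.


loops=2 perimeter=23.415

Straddling triangles (28 of 70):
  (v0,v5,v1) [--+] → (1.52333, 1.7566, 0.0285)–(2.36929, 0, 0.0285)  len=1.9497
  (v1,v5,v6) [+-+] → (1.52333, 1.7566, 0.0285)–(1.47719, 1.85241, 0.0285)  len=0.1063
  (v2,v7,v3) [++-] → (1.17873, 0.637012, 0.0285)–(1.4855, 0, 0.0285)  len=0.7070
  (v3,v7,v8) [-+-] → (1.17873, 0.637012, 0.0285)–(0.9262, 1.1614, 0.0285)  len=0.5820
  (v5,v10,v6) [--+] → (-0.423524, 2.28625, 0.0285)–(1.47719, 1.85241, 0.0285)  len=1.9496
  (v6,v10,v11) [+-+] → (-0.423524, 2.28625, 0.0285)–(-0.527191, 2.30991, 0.0285)  len=0.1063
  (v7,v12,v8) [++-] → (0.236863, 1.31871, 0.0285)–(0.9262, 1.1614, 0.0285)  len=0.7071
  (v8,v12,v13) [-+-] → (0.236863, 1.31871, 0.0285)–(-0.3306, 1.4482, 0.0285)  len=0.5821
  (v10,v15,v11) [--+] → (-2.0515, 1.09431, 0.0285)–(-0.527191, 2.30991, 0.0285)  len=1.9497
  (v11,v15,v16) [+-+] → (-2.0515, 1.09431, 0.0285)–(-2.13464, 1.02802, 0.0285)  len=0.1063
  (v12,v17,v13) [++-] → (-0.883364, 1.00738, 0.0285)–(-0.3306, 1.4482, 0.0285)  len=0.7070
  (v13,v17,v18) [-+-] → (-0.883364, 1.00738, 0.0285)–(-1.3384, 0.6445, 0.0285)  len=0.5820
  (v15,v20,v16) [--+] → (-2.13464, -0.921675, 0.0285)–(-2.13464, 1.02802, 0.0285)  len=1.9497
  (v16,v20,v21) [+-+] → (-2.13464, -0.921675, 0.0285)–(-2.13464, -1.02802, 0.0285)  len=0.1063
  (v17,v22,v18) [++-] → (-1.3384, -0.0624983, 0.0285)–(-1.3384, 0.6445, 0.0285)  len=0.7070
  (v18,v22,v23) [-+-] → (-1.3384, -0.0624983, 0.0285)–(-1.3384, -0.6445, 0.0285)  len=0.5820
  (v20,v25,v21) [--+] → (-0.610329, -2.24361, 0.0285)–(-2.13464, -1.02802, 0.0285)  len=1.9497
  (v21,v25,v26) [+-+] → (-0.610329, -2.24361, 0.0285)–(-0.527191, -2.30991, 0.0285)  len=0.1063
  (v22,v27,v23) [++-] → (-0.785636, -1.08532, 0.0285)–(-1.3384, -0.6445, 0.0285)  len=0.7070
  (v23,v27,v28) [-+-] → (-0.785636, -1.08532, 0.0285)–(-0.3306, -1.4482, 0.0285)  len=0.5820
  (v25,v30,v26) [--+] → (1.37352, -1.87607, 0.0285)–(-0.527191, -2.30991, 0.0285)  len=1.9496
  (v26,v30,v31) [+-+] → (1.37352, -1.87607, 0.0285)–(1.47719, -1.85241, 0.0285)  len=0.1063
  (v27,v32,v28) [++-] → (0.358737, -1.29089, 0.0285)–(-0.3306, -1.4482, 0.0285)  len=0.7071
  (v28,v32,v33) [-+-] → (0.358737, -1.29089, 0.0285)–(0.9262, -1.1614, 0.0285)  len=0.5821
  (v30,v0,v31) [--+] → (2.32315, -0.0958091, 0.0285)–(1.47719, -1.85241, 0.0285)  len=1.9497
  (v31,v0,v1) [+-+] → (2.32315, -0.0958091, 0.0285)–(2.36929, 0, 0.0285)  len=0.1063
  (v32,v2,v33) [++-] → (1.23297, -0.524388, 0.0285)–(0.9262, -1.1614, 0.0285)  len=0.7070
  (v33,v2,v3) [-+-] → (1.23297, -0.524388, 0.0285)–(1.4855, 0, 0.0285)  len=0.5820

Chained into 2 loop(s):
  loop 1: 14 segments, perimeter = 14.3920
  loop 2: 14 segments, perimeter = 9.0234
Total perimeter = 23.415
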